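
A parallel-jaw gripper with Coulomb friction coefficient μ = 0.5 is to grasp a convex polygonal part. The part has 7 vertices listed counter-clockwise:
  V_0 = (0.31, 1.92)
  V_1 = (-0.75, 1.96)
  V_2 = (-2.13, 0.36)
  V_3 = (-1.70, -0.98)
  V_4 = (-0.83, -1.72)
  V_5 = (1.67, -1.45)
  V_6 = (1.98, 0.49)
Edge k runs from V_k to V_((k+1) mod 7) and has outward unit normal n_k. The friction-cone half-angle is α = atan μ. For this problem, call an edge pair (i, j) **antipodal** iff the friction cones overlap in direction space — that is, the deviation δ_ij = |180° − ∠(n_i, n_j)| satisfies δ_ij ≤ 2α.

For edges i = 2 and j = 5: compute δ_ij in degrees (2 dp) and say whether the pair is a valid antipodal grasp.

δ = 26.87°, valid

α = atan 0.5 = 26.57°;  2α = 53.13°
edge 2: e_2 = (+0.43, -1.34);  n_2 = (-0.9522, -0.3055)
edge 5: e_5 = (+0.31, +1.94);  n_5 = (+0.9875, -0.1578)
∠(n_2, n_5) = 153.13°
δ = |180° − 153.13°| = 26.87°
26.87° ≤ 2α = 53.13°  →  valid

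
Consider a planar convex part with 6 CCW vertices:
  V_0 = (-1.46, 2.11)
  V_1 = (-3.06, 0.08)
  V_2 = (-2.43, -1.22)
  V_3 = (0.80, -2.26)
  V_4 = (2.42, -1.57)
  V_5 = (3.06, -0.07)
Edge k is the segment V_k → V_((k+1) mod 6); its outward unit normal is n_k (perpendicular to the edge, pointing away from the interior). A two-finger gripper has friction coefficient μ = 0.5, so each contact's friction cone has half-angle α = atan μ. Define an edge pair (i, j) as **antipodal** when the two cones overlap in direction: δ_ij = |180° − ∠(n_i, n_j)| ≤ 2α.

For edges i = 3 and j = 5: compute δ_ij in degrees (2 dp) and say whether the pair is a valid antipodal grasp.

α = atan 0.5 = 26.57°;  2α = 53.13°
edge 3: e_3 = (+1.62, +0.69);  n_3 = (+0.3919, -0.9200)
edge 5: e_5 = (-4.52, +2.18);  n_5 = (+0.4344, +0.9007)
∠(n_3, n_5) = 131.18°
δ = |180° − 131.18°| = 48.82°
48.82° ≤ 2α = 53.13°  →  valid

δ = 48.82°, valid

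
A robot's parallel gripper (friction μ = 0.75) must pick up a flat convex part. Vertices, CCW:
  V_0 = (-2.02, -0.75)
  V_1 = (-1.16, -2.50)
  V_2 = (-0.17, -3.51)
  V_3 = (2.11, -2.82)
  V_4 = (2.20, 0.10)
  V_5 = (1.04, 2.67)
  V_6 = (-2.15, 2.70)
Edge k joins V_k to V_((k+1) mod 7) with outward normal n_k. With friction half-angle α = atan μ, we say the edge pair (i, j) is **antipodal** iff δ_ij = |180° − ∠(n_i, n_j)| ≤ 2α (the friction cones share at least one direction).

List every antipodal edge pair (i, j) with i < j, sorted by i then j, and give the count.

count = 9; pairs: (0,3), (0,4), (0,5), (1,3), (1,4), (1,5), (2,5), (3,6), (4,6)

α = atan 0.75 = 36.87°;  2α = 73.74°
n_0 = (-0.8975, -0.4410)
n_1 = (-0.7141, -0.7000)
n_2 = (+0.2897, -0.9571)
n_3 = (+0.9995, -0.0308)
n_4 = (+0.9115, +0.4114)
n_5 = (+0.0094, +1.0000)
n_6 = (-0.9993, -0.0377)
  (0,1): δ = 161.74°  ·
  (0,2): δ = 99.33°  ·
  (0,3): δ = 27.94°  ✓
  (0,4): δ = 1.88°  ✓
  (0,5): δ = 63.29°  ✓
  (0,6): δ = 155.99°  ·
  (1,2): δ = 117.59°  ·
  (1,3): δ = 46.19°  ✓
  (1,4): δ = 20.13°  ✓
  (1,5): δ = 45.03°  ✓
  (1,6): δ = 137.73°  ·
  (2,3): δ = 108.60°  ·
  (2,4): δ = 82.54°  ·
  (2,5): δ = 17.38°  ✓
  (2,6): δ = 75.32°  ·
  (3,4): δ = 153.94°  ·
  (3,5): δ = 88.77°  ·
  (3,6): δ = 3.92°  ✓
  (4,5): δ = 114.83°  ·
  (4,6): δ = 22.13°  ✓
  (5,6): δ = 87.30°  ·
antipodal pairs: 9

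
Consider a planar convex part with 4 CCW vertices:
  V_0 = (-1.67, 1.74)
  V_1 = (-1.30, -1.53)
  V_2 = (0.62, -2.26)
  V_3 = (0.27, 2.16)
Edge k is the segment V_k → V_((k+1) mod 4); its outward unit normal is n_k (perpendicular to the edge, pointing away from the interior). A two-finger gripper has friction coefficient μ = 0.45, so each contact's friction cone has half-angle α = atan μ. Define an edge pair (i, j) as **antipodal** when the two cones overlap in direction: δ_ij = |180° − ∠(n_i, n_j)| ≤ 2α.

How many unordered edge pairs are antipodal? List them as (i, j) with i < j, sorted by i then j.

α = atan 0.45 = 24.23°;  2α = 48.46°
n_0 = (-0.9937, -0.1124)
n_1 = (-0.3554, -0.9347)
n_2 = (+0.9969, +0.0789)
n_3 = (-0.2116, +0.9774)
  (0,1): δ = 117.27°  ·
  (0,2): δ = 1.93°  ✓
  (0,3): δ = 95.76°  ·
  (1,2): δ = 64.66°  ·
  (1,3): δ = 33.03°  ✓
  (2,3): δ = 82.31°  ·
antipodal pairs: 2

count = 2; pairs: (0,2), (1,3)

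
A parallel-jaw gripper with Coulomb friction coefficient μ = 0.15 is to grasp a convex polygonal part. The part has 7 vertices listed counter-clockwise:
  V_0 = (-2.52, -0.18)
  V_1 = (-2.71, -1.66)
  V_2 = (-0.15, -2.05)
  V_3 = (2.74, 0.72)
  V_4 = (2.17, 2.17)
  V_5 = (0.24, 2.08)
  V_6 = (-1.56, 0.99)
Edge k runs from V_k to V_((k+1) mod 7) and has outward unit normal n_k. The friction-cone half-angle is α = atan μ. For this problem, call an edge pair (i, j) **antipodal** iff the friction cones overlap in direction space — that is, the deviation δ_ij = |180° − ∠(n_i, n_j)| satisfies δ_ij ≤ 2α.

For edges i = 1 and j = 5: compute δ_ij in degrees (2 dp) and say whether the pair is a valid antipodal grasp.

α = atan 0.15 = 8.53°;  2α = 17.06°
edge 1: e_1 = (+2.56, -0.39);  n_1 = (-0.1506, -0.9886)
edge 5: e_5 = (-1.80, -1.09);  n_5 = (-0.5180, +0.8554)
∠(n_1, n_5) = 140.14°
δ = |180° − 140.14°| = 39.86°
39.86° > 2α = 17.06°  →  invalid

δ = 39.86°, invalid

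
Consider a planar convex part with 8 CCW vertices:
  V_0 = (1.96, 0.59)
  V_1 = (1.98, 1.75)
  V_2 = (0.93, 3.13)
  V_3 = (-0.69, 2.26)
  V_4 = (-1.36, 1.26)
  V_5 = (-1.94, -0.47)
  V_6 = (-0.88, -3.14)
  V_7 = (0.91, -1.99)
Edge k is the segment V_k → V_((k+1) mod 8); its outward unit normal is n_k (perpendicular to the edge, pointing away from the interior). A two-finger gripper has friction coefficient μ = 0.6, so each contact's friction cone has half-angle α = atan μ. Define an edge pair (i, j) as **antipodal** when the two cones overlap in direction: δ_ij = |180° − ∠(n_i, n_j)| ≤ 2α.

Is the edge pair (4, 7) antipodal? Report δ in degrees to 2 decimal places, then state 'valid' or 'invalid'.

δ = 3.61°, valid

α = atan 0.6 = 30.96°;  2α = 61.93°
edge 4: e_4 = (-0.58, -1.73);  n_4 = (-0.9481, +0.3179)
edge 7: e_7 = (+1.05, +2.58);  n_7 = (+0.9262, -0.3770)
∠(n_4, n_7) = 176.39°
δ = |180° − 176.39°| = 3.61°
3.61° ≤ 2α = 61.93°  →  valid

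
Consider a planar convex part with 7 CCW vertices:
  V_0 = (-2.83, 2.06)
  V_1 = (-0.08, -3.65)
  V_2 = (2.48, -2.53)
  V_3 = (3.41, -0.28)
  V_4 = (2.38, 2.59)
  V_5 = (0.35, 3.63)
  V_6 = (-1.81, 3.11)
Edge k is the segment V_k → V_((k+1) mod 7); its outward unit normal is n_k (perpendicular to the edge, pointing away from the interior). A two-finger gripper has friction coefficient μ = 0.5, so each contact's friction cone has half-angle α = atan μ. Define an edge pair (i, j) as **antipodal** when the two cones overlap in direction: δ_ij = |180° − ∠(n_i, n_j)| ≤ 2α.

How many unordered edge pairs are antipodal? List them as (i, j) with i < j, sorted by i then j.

α = atan 0.5 = 26.57°;  2α = 53.13°
n_0 = (-0.9010, -0.4339)
n_1 = (+0.4008, -0.9162)
n_2 = (+0.9242, -0.3820)
n_3 = (+0.9412, +0.3378)
n_4 = (+0.4560, +0.8900)
n_5 = (-0.2341, +0.9722)
n_6 = (-0.7173, +0.6968)
  (0,1): δ = 92.09°  ·
  (0,2): δ = 48.17°  ✓
  (0,3): δ = 5.97°  ✓
  (0,4): δ = 37.16°  ✓
  (0,5): δ = 77.82°  ·
  (0,6): δ = 110.11°  ·
  (1,2): δ = 136.09°  ·
  (1,3): δ = 93.89°  ·
  (1,4): δ = 50.76°  ✓
  (1,5): δ = 10.09°  ✓
  (1,6): δ = 22.20°  ✓
  (2,3): δ = 137.80°  ·
  (2,4): δ = 94.67°  ·
  (2,5): δ = 54.01°  ·
  (2,6): δ = 21.71°  ✓
  (3,4): δ = 136.87°  ·
  (3,5): δ = 96.21°  ·
  (3,6): δ = 63.91°  ·
  (4,5): δ = 139.34°  ·
  (4,6): δ = 107.04°  ·
  (5,6): δ = 147.71°  ·
antipodal pairs: 7

count = 7; pairs: (0,2), (0,3), (0,4), (1,4), (1,5), (1,6), (2,6)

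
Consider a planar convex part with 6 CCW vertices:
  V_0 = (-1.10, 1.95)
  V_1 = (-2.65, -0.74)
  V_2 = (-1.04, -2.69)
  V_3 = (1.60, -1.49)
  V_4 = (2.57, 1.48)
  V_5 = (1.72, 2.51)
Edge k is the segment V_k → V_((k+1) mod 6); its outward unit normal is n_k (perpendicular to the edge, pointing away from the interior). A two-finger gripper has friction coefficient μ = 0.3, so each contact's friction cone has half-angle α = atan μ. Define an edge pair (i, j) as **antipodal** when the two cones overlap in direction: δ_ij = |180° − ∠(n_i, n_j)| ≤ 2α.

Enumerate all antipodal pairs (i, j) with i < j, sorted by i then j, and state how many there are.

α = atan 0.3 = 16.70°;  2α = 33.40°
n_0 = (-0.8665, +0.4993)
n_1 = (-0.7711, -0.6367)
n_2 = (+0.4138, -0.9104)
n_3 = (+0.9506, -0.3105)
n_4 = (+0.7713, +0.6365)
n_5 = (-0.1948, +0.9808)
  (0,1): δ = 110.50°  ·
  (0,2): δ = 35.61°  ·
  (0,3): δ = 11.86°  ✓
  (0,4): δ = 69.48°  ·
  (0,5): δ = 131.18°  ·
  (1,2): δ = 105.10°  ·
  (1,3): δ = 57.63°  ·
  (1,4): δ = 0.01°  ✓
  (1,5): δ = 61.69°  ·
  (2,3): δ = 132.53°  ·
  (2,4): δ = 74.91°  ·
  (2,5): δ = 13.21°  ✓
  (3,4): δ = 122.38°  ·
  (3,5): δ = 60.68°  ·
  (4,5): δ = 118.30°  ·
antipodal pairs: 3

count = 3; pairs: (0,3), (1,4), (2,5)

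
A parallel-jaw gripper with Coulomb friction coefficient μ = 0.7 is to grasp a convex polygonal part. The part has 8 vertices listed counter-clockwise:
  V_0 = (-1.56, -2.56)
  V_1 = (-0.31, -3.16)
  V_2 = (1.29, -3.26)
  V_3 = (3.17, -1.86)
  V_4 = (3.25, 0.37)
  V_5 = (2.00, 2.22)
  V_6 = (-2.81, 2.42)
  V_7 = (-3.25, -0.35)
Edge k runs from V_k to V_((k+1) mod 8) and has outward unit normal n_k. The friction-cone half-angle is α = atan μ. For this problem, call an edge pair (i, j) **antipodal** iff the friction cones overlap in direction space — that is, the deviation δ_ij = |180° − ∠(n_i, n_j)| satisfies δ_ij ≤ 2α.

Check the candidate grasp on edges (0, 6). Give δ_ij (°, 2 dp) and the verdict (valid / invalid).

α = atan 0.7 = 34.99°;  2α = 69.98°
edge 0: e_0 = (+1.25, -0.60);  n_0 = (-0.4327, -0.9015)
edge 6: e_6 = (-0.44, -2.77);  n_6 = (-0.9876, +0.1569)
∠(n_0, n_6) = 73.38°
δ = |180° − 73.38°| = 106.62°
106.62° > 2α = 69.98°  →  invalid

δ = 106.62°, invalid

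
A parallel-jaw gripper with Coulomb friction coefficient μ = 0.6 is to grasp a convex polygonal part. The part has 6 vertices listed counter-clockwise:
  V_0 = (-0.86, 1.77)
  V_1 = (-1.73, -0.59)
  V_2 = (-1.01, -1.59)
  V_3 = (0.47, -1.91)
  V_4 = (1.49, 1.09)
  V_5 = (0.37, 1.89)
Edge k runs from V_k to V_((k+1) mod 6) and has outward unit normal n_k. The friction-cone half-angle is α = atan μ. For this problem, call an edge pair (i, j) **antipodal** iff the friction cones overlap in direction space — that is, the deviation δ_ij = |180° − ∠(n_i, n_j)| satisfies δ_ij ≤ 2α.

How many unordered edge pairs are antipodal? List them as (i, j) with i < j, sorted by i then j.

count = 6; pairs: (0,3), (1,3), (1,4), (1,5), (2,4), (2,5)

α = atan 0.6 = 30.96°;  2α = 61.93°
n_0 = (-0.9383, +0.3459)
n_1 = (-0.8115, -0.5843)
n_2 = (-0.2113, -0.9774)
n_3 = (+0.9468, -0.3219)
n_4 = (+0.5812, +0.8137)
n_5 = (-0.0971, +0.9953)
  (0,1): δ = 124.01°  ·
  (0,2): δ = 81.96°  ·
  (0,3): δ = 1.46°  ✓
  (0,4): δ = 74.70°  ·
  (0,5): δ = 115.81°  ·
  (1,2): δ = 137.95°  ·
  (1,3): δ = 54.53°  ✓
  (1,4): δ = 18.71°  ✓
  (1,5): δ = 59.82°  ✓
  (2,3): δ = 96.58°  ·
  (2,4): δ = 23.34°  ✓
  (2,5): δ = 17.77°  ✓
  (3,4): δ = 106.76°  ·
  (3,5): δ = 65.65°  ·
  (4,5): δ = 138.89°  ·
antipodal pairs: 6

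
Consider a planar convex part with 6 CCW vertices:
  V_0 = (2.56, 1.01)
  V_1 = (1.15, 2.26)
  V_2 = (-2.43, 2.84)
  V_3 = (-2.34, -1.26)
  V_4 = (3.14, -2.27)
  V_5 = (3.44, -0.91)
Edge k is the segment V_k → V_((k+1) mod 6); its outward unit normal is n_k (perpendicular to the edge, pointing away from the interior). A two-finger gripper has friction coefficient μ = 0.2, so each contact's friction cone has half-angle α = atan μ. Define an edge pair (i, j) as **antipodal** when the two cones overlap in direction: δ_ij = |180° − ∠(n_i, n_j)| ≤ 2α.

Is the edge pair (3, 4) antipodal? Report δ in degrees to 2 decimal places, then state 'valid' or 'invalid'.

δ = 92.00°, invalid

α = atan 0.2 = 11.31°;  2α = 22.62°
edge 3: e_3 = (+5.48, -1.01);  n_3 = (-0.1813, -0.9834)
edge 4: e_4 = (+0.30, +1.36);  n_4 = (+0.9765, -0.2154)
∠(n_3, n_4) = 88.00°
δ = |180° − 88.00°| = 92.00°
92.00° > 2α = 22.62°  →  invalid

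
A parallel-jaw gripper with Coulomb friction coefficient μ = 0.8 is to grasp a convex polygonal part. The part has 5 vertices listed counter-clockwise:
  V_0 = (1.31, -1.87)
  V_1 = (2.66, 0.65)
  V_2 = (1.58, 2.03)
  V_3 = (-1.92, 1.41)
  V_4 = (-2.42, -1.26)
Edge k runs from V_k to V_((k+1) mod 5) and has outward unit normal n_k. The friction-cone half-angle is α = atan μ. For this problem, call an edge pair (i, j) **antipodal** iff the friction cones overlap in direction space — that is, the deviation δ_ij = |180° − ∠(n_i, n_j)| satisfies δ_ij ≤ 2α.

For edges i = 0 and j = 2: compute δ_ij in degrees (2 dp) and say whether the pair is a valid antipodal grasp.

α = atan 0.8 = 38.66°;  2α = 77.32°
edge 0: e_0 = (+1.35, +2.52);  n_0 = (+0.8815, -0.4722)
edge 2: e_2 = (-3.50, -0.62);  n_2 = (-0.1744, +0.9847)
∠(n_0, n_2) = 128.22°
δ = |180° − 128.22°| = 51.78°
51.78° ≤ 2α = 77.32°  →  valid

δ = 51.78°, valid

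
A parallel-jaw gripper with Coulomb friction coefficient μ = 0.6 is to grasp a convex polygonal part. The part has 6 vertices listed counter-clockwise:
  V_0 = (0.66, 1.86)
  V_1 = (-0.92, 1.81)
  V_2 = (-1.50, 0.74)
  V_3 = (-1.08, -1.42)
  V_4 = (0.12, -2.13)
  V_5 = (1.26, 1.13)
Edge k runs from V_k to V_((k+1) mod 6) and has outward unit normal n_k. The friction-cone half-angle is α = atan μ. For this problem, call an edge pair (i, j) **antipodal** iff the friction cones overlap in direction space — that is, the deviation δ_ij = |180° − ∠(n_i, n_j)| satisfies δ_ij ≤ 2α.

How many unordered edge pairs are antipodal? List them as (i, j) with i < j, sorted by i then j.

α = atan 0.6 = 30.96°;  2α = 61.93°
n_0 = (-0.0316, +0.9995)
n_1 = (-0.8791, +0.4765)
n_2 = (-0.9816, -0.1909)
n_3 = (-0.5092, -0.8606)
n_4 = (+0.9439, -0.3301)
n_5 = (+0.7725, +0.6350)
  (0,1): δ = 120.27°  ·
  (0,2): δ = 80.81°  ·
  (0,3): δ = 32.42°  ✓
  (0,4): δ = 68.91°  ·
  (0,5): δ = 127.60°  ·
  (1,2): δ = 140.54°  ·
  (1,3): δ = 92.15°  ·
  (1,4): δ = 9.19°  ✓
  (1,5): δ = 67.88°  ·
  (2,3): δ = 131.61°  ·
  (2,4): δ = 30.28°  ✓
  (2,5): δ = 28.41°  ✓
  (3,4): δ = 78.66°  ·
  (3,5): δ = 19.97°  ✓
  (4,5): δ = 121.31°  ·
antipodal pairs: 5

count = 5; pairs: (0,3), (1,4), (2,4), (2,5), (3,5)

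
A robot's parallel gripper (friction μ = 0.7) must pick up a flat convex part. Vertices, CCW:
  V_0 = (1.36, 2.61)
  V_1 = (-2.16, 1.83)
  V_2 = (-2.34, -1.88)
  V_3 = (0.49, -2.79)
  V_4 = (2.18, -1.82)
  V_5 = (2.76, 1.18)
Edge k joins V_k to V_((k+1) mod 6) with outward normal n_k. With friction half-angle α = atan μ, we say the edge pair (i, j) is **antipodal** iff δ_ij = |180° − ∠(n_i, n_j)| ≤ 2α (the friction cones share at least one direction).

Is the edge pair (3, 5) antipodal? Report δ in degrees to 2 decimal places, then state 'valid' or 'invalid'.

α = atan 0.7 = 34.99°;  2α = 69.98°
edge 3: e_3 = (+1.69, +0.97);  n_3 = (+0.4978, -0.8673)
edge 5: e_5 = (-1.40, +1.43);  n_5 = (+0.7146, +0.6996)
∠(n_3, n_5) = 104.54°
δ = |180° − 104.54°| = 75.46°
75.46° > 2α = 69.98°  →  invalid

δ = 75.46°, invalid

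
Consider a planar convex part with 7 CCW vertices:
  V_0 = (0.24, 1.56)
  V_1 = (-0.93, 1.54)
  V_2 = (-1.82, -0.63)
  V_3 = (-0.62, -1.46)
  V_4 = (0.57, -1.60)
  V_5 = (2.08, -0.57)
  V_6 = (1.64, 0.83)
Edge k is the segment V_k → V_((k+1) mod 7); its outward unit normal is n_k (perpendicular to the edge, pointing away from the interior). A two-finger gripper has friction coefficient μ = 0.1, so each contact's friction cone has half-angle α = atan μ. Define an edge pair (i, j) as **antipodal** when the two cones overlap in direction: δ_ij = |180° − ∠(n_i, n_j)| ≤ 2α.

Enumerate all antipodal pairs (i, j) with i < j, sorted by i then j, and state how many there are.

count = 2; pairs: (0,3), (2,6)

α = atan 0.1 = 5.71°;  2α = 11.42°
n_0 = (-0.0171, +0.9999)
n_1 = (-0.9252, +0.3795)
n_2 = (-0.5689, -0.8224)
n_3 = (-0.1168, -0.9932)
n_4 = (+0.5635, -0.8261)
n_5 = (+0.9540, +0.2998)
n_6 = (+0.4623, +0.8867)
  (0,1): δ = 113.28°  ·
  (0,2): δ = 35.65°  ·
  (0,3): δ = 7.69°  ✓
  (0,4): δ = 33.32°  ·
  (0,5): δ = 106.47°  ·
  (0,6): δ = 151.48°  ·
  (1,2): δ = 102.37°  ·
  (1,3): δ = 74.41°  ·
  (1,4): δ = 33.40°  ·
  (1,5): δ = 39.75°  ·
  (1,6): δ = 84.76°  ·
  (2,3): δ = 152.04°  ·
  (2,4): δ = 111.03°  ·
  (2,5): δ = 37.88°  ·
  (2,6): δ = 7.13°  ✓
  (3,4): δ = 138.99°  ·
  (3,5): δ = 65.84°  ·
  (3,6): δ = 20.83°  ·
  (4,5): δ = 106.85°  ·
  (4,6): δ = 61.84°  ·
  (5,6): δ = 134.99°  ·
antipodal pairs: 2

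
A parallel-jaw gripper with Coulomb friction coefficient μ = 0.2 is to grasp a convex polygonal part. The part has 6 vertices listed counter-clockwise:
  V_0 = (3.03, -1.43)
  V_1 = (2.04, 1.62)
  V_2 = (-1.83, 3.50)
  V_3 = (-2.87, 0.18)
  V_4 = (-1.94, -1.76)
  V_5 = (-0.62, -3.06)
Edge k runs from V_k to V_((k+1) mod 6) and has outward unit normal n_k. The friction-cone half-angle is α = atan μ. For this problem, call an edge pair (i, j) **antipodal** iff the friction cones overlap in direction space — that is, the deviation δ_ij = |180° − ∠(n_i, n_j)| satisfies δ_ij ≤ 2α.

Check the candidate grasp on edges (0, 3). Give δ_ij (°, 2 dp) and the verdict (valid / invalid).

δ = 7.63°, valid

α = atan 0.2 = 11.31°;  2α = 22.62°
edge 0: e_0 = (-0.99, +3.05);  n_0 = (+0.9511, +0.3087)
edge 3: e_3 = (+0.93, -1.94);  n_3 = (-0.9017, -0.4323)
∠(n_0, n_3) = 172.37°
δ = |180° − 172.37°| = 7.63°
7.63° ≤ 2α = 22.62°  →  valid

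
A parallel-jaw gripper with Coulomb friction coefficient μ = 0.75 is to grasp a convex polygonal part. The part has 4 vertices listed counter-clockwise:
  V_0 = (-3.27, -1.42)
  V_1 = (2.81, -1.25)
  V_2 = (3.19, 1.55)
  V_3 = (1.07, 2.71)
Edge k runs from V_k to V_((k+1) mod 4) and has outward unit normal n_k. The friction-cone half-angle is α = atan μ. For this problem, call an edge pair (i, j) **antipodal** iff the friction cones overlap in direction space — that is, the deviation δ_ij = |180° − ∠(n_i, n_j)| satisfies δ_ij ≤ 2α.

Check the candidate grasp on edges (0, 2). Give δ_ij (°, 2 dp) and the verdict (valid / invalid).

α = atan 0.75 = 36.87°;  2α = 73.74°
edge 0: e_0 = (+6.08, +0.17);  n_0 = (+0.0279, -0.9996)
edge 2: e_2 = (-2.12, +1.16);  n_2 = (+0.4800, +0.8773)
∠(n_0, n_2) = 149.71°
δ = |180° − 149.71°| = 30.29°
30.29° ≤ 2α = 73.74°  →  valid

δ = 30.29°, valid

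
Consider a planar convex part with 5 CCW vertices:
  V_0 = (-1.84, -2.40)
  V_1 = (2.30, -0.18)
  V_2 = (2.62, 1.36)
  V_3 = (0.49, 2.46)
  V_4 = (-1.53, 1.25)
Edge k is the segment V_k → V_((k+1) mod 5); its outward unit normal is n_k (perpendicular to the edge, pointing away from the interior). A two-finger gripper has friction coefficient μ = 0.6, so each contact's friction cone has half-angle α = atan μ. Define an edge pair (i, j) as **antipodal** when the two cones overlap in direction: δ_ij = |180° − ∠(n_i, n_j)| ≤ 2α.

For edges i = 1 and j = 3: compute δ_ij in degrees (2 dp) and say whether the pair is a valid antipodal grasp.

α = atan 0.6 = 30.96°;  2α = 61.93°
edge 1: e_1 = (+0.32, +1.54);  n_1 = (+0.9791, -0.2034)
edge 3: e_3 = (-2.02, -1.21);  n_3 = (-0.5139, +0.8579)
∠(n_1, n_3) = 132.66°
δ = |180° − 132.66°| = 47.34°
47.34° ≤ 2α = 61.93°  →  valid

δ = 47.34°, valid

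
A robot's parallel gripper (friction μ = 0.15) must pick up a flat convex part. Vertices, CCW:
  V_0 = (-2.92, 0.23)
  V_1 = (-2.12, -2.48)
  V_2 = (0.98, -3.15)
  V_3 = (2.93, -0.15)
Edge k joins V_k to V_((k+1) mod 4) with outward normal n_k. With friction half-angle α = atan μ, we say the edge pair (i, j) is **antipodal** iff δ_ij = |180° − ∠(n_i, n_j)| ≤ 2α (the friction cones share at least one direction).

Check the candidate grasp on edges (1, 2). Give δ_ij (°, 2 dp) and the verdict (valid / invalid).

α = atan 0.15 = 8.53°;  2α = 17.06°
edge 1: e_1 = (+3.10, -0.67);  n_1 = (-0.2113, -0.9774)
edge 2: e_2 = (+1.95, +3.00);  n_2 = (+0.8384, -0.5450)
∠(n_1, n_2) = 69.17°
δ = |180° − 69.17°| = 110.83°
110.83° > 2α = 17.06°  →  invalid

δ = 110.83°, invalid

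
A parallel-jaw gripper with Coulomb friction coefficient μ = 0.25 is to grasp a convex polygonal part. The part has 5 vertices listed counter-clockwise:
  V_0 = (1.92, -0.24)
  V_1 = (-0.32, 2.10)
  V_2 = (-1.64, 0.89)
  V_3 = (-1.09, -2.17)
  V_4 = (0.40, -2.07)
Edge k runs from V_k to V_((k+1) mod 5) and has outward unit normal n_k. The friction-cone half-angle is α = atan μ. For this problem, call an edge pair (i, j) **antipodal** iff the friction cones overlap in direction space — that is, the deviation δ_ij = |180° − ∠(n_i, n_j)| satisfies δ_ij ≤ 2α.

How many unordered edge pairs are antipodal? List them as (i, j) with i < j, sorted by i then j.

count = 1; pairs: (1,4)

α = atan 0.25 = 14.04°;  2α = 28.07°
n_0 = (+0.7224, +0.6915)
n_1 = (-0.6757, +0.7372)
n_2 = (-0.9842, -0.1769)
n_3 = (+0.0670, -0.9978)
n_4 = (+0.7693, -0.6389)
  (0,1): δ = 91.24°  ·
  (0,2): δ = 33.56°  ·
  (0,3): δ = 50.09°  ·
  (0,4): δ = 96.54°  ·
  (1,2): δ = 122.32°  ·
  (1,3): δ = 38.67°  ·
  (1,4): δ = 7.78°  ✓
  (2,3): δ = 96.35°  ·
  (2,4): δ = 49.90°  ·
  (3,4): δ = 133.55°  ·
antipodal pairs: 1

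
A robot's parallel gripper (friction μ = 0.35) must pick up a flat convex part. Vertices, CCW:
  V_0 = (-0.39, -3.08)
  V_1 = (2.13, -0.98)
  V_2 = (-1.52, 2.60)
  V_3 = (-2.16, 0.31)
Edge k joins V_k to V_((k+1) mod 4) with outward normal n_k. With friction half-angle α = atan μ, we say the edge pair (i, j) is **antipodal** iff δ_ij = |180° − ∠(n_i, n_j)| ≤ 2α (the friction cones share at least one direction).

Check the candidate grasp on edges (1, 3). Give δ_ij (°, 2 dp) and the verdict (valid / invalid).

α = atan 0.35 = 19.29°;  2α = 38.58°
edge 1: e_1 = (-3.65, +3.58);  n_1 = (+0.7002, +0.7139)
edge 3: e_3 = (+1.77, -3.39);  n_3 = (-0.8864, -0.4628)
∠(n_1, n_3) = 162.02°
δ = |180° − 162.02°| = 17.98°
17.98° ≤ 2α = 38.58°  →  valid

δ = 17.98°, valid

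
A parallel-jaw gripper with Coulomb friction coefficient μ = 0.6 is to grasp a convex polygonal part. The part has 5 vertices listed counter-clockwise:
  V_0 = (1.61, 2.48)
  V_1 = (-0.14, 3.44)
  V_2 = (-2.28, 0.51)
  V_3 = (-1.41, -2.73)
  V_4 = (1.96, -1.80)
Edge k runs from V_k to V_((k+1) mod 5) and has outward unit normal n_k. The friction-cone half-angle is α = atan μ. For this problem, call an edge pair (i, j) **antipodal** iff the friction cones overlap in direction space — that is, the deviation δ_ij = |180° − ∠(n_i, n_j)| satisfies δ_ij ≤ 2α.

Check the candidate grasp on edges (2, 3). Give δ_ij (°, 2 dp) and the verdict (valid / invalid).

δ = 89.60°, invalid

α = atan 0.6 = 30.96°;  2α = 61.93°
edge 2: e_2 = (+0.87, -3.24);  n_2 = (-0.9658, -0.2593)
edge 3: e_3 = (+3.37, +0.93);  n_3 = (+0.2660, -0.9640)
∠(n_2, n_3) = 90.40°
δ = |180° − 90.40°| = 89.60°
89.60° > 2α = 61.93°  →  invalid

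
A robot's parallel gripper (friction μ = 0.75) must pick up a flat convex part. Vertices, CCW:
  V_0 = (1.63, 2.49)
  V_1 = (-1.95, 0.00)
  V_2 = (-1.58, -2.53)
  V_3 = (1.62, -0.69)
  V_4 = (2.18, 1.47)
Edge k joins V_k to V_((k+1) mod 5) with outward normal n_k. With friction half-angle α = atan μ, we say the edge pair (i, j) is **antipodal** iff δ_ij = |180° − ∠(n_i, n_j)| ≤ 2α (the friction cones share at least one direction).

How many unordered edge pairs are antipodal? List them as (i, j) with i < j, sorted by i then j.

α = atan 0.75 = 36.87°;  2α = 73.74°
n_0 = (-0.5710, +0.8210)
n_1 = (-0.9895, -0.1447)
n_2 = (+0.4985, -0.8669)
n_3 = (+0.9680, -0.2510)
n_4 = (+0.8802, +0.4746)
  (0,1): δ = 116.50°  ·
  (0,2): δ = 4.92°  ✓
  (0,3): δ = 40.65°  ✓
  (0,4): δ = 83.51°  ·
  (1,2): δ = 68.42°  ✓
  (1,3): δ = 22.85°  ✓
  (1,4): δ = 20.01°  ✓
  (2,3): δ = 134.43°  ·
  (2,4): δ = 91.56°  ·
  (3,4): δ = 137.13°  ·
antipodal pairs: 5

count = 5; pairs: (0,2), (0,3), (1,2), (1,3), (1,4)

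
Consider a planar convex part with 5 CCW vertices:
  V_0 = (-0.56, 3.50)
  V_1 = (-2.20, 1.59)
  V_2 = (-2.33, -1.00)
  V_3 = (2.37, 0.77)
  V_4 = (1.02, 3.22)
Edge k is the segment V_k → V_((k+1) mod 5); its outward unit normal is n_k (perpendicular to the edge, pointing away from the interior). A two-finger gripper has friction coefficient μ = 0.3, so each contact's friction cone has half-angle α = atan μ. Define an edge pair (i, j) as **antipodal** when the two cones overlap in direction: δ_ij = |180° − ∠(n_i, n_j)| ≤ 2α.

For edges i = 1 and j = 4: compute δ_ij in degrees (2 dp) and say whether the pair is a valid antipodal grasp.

δ = 82.82°, invalid

α = atan 0.3 = 16.70°;  2α = 33.40°
edge 1: e_1 = (-0.13, -2.59);  n_1 = (-0.9987, +0.0501)
edge 4: e_4 = (-1.58, +0.28);  n_4 = (+0.1745, +0.9847)
∠(n_1, n_4) = 97.18°
δ = |180° − 97.18°| = 82.82°
82.82° > 2α = 33.40°  →  invalid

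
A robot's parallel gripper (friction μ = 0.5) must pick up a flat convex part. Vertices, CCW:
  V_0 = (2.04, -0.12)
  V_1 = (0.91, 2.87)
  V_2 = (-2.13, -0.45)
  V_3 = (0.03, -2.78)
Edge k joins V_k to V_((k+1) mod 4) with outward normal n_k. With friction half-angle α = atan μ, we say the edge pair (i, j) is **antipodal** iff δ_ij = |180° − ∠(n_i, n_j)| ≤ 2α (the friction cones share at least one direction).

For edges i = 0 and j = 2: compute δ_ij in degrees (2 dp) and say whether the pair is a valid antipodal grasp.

α = atan 0.5 = 26.57°;  2α = 53.13°
edge 0: e_0 = (-1.13, +2.99);  n_0 = (+0.9354, +0.3535)
edge 2: e_2 = (+2.16, -2.33);  n_2 = (-0.7334, -0.6798)
∠(n_0, n_2) = 157.87°
δ = |180° − 157.87°| = 22.13°
22.13° ≤ 2α = 53.13°  →  valid

δ = 22.13°, valid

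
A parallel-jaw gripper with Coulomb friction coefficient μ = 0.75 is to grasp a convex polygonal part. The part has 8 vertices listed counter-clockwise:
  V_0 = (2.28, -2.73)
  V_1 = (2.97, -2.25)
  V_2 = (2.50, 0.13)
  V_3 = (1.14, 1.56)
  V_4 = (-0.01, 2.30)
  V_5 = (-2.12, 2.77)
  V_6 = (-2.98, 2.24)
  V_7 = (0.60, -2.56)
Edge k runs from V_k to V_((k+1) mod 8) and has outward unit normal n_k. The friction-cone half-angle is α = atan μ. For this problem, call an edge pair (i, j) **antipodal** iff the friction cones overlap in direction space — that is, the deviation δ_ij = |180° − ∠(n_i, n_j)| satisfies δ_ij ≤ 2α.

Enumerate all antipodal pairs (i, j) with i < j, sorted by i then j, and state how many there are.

count = 13; pairs: (0,3), (0,4), (0,5), (1,5), (1,6), (1,7), (2,6), (2,7), (3,6), (3,7), (4,6), (4,7), (5,7)

α = atan 0.75 = 36.87°;  2α = 73.74°
n_0 = (+0.5711, -0.8209)
n_1 = (+0.9811, +0.1937)
n_2 = (+0.7246, +0.6891)
n_3 = (+0.5411, +0.8409)
n_4 = (+0.2174, +0.9761)
n_5 = (-0.5246, +0.8513)
n_6 = (-0.8016, -0.5979)
n_7 = (-0.1007, -0.9949)
  (0,1): δ = 113.65°  ·
  (0,2): δ = 81.26°  ·
  (0,3): δ = 67.58°  ✓
  (0,4): δ = 47.38°  ✓
  (0,5): δ = 3.18°  ✓
  (0,6): δ = 91.89°  ·
  (0,7): δ = 139.40°  ·
  (1,2): δ = 147.61°  ·
  (1,3): δ = 133.93°  ·
  (1,4): δ = 113.73°  ·
  (1,5): δ = 69.53°  ✓
  (1,6): δ = 25.55°  ✓
  (1,7): δ = 73.05°  ✓
  (2,3): δ = 166.32°  ·
  (2,4): δ = 146.12°  ·
  (2,5): δ = 101.92°  ·
  (2,6): δ = 6.85°  ✓
  (2,7): δ = 40.66°  ✓
  (3,4): δ = 159.80°  ·
  (3,5): δ = 115.59°  ·
  (3,6): δ = 20.52°  ✓
  (3,7): δ = 26.98°  ✓
  (4,5): δ = 135.80°  ·
  (4,6): δ = 40.73°  ✓
  (4,7): δ = 6.78°  ✓
  (5,6): δ = 84.93°  ·
  (5,7): δ = 37.42°  ✓
  (6,7): δ = 132.49°  ·
antipodal pairs: 13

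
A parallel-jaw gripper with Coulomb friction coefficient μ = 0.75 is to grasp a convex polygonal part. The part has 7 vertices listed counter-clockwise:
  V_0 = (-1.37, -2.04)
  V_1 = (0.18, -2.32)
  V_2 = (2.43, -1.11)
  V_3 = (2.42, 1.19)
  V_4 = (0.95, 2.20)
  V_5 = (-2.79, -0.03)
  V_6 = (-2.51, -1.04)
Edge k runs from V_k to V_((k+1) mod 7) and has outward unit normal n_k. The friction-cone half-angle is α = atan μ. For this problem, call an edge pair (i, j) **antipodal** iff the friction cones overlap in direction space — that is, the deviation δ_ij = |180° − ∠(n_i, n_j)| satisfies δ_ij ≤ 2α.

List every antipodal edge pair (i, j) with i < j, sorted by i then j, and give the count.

α = atan 0.75 = 36.87°;  2α = 73.74°
n_0 = (-0.1778, -0.9841)
n_1 = (+0.4736, -0.8807)
n_2 = (+1.0000, +0.0043)
n_3 = (+0.5663, +0.8242)
n_4 = (-0.5121, +0.8589)
n_5 = (-0.9637, -0.2672)
n_6 = (-0.6594, -0.7518)
  (0,1): δ = 141.49°  ·
  (0,2): δ = 79.51°  ·
  (0,3): δ = 24.25°  ✓
  (0,4): δ = 41.05°  ✓
  (0,5): δ = 115.73°  ·
  (0,6): δ = 148.98°  ·
  (1,2): δ = 118.02°  ·
  (1,3): δ = 62.76°  ✓
  (1,4): δ = 2.54°  ✓
  (1,5): δ = 77.22°  ·
  (1,6): δ = 110.47°  ·
  (2,3): δ = 124.74°  ·
  (2,4): δ = 59.44°  ✓
  (2,5): δ = 15.25°  ✓
  (2,6): δ = 48.49°  ✓
  (3,4): δ = 114.70°  ·
  (3,5): δ = 40.01°  ✓
  (3,6): δ = 6.77°  ✓
  (4,5): δ = 105.31°  ·
  (4,6): δ = 72.06°  ✓
  (5,6): δ = 146.75°  ·
antipodal pairs: 10

count = 10; pairs: (0,3), (0,4), (1,3), (1,4), (2,4), (2,5), (2,6), (3,5), (3,6), (4,6)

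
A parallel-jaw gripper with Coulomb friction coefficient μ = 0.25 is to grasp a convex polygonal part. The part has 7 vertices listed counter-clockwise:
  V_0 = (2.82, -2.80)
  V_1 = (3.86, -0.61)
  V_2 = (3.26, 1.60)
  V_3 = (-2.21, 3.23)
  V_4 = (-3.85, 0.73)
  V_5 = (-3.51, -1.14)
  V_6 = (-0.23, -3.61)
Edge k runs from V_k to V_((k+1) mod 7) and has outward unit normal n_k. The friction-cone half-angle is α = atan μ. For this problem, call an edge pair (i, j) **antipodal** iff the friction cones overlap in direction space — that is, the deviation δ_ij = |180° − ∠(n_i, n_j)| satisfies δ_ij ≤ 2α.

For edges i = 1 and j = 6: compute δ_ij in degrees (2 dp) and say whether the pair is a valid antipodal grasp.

α = atan 0.25 = 14.04°;  2α = 28.07°
edge 1: e_1 = (-0.60, +2.21);  n_1 = (+0.9651, +0.2620)
edge 6: e_6 = (+3.05, +0.81);  n_6 = (+0.2567, -0.9665)
∠(n_1, n_6) = 90.32°
δ = |180° − 90.32°| = 89.68°
89.68° > 2α = 28.07°  →  invalid

δ = 89.68°, invalid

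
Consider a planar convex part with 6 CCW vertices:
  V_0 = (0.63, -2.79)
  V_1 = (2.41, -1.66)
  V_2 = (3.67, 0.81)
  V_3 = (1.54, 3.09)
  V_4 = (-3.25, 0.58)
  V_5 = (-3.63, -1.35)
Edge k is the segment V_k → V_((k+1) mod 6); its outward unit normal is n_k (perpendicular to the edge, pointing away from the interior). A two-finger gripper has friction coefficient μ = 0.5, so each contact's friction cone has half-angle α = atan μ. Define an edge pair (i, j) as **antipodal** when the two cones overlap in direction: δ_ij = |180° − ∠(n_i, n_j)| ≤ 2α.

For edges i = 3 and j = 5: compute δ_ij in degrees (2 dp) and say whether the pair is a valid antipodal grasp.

α = atan 0.5 = 26.57°;  2α = 53.13°
edge 3: e_3 = (-4.79, -2.51);  n_3 = (-0.4641, +0.8858)
edge 5: e_5 = (+4.26, -1.44);  n_5 = (-0.3202, -0.9473)
∠(n_3, n_5) = 133.67°
δ = |180° − 133.67°| = 46.33°
46.33° ≤ 2α = 53.13°  →  valid

δ = 46.33°, valid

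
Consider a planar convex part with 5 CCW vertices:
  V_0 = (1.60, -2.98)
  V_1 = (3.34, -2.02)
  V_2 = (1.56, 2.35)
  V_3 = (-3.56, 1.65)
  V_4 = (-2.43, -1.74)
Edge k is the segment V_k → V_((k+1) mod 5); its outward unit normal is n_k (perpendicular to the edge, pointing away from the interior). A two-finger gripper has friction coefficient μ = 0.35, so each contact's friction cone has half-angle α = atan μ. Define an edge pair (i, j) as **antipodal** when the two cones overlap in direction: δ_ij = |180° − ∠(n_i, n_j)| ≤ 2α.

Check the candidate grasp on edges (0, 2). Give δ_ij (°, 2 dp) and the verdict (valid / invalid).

α = atan 0.35 = 19.29°;  2α = 38.58°
edge 0: e_0 = (+1.74, +0.96);  n_0 = (+0.4831, -0.8756)
edge 2: e_2 = (-5.12, -0.70);  n_2 = (-0.1355, +0.9908)
∠(n_0, n_2) = 158.90°
δ = |180° − 158.90°| = 21.10°
21.10° ≤ 2α = 38.58°  →  valid

δ = 21.10°, valid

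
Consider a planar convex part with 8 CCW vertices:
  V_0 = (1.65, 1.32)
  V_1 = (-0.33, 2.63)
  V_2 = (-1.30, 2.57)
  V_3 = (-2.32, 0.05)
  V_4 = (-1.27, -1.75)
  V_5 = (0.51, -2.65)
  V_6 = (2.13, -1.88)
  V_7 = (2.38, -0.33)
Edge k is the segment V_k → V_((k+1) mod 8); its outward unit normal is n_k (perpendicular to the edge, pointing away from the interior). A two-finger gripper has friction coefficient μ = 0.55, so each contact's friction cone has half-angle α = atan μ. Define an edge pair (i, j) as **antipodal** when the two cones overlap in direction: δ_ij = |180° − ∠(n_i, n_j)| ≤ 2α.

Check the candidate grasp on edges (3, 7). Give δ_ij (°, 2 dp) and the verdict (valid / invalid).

δ = 6.39°, valid

α = atan 0.55 = 28.81°;  2α = 57.62°
edge 3: e_3 = (+1.05, -1.80);  n_3 = (-0.8638, -0.5039)
edge 7: e_7 = (-0.73, +1.65);  n_7 = (+0.9145, +0.4046)
∠(n_3, n_7) = 173.61°
δ = |180° − 173.61°| = 6.39°
6.39° ≤ 2α = 57.62°  →  valid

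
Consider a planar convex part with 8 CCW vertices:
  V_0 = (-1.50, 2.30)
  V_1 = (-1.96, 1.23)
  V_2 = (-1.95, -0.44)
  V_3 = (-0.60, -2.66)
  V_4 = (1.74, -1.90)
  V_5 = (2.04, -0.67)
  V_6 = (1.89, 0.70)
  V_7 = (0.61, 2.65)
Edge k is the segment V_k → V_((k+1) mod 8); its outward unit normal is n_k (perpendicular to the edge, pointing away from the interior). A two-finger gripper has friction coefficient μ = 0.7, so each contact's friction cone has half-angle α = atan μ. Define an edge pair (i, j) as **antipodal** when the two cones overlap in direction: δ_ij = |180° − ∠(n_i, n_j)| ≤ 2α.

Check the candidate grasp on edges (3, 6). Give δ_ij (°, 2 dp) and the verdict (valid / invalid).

α = atan 0.7 = 34.99°;  2α = 69.98°
edge 3: e_3 = (+2.34, +0.76);  n_3 = (+0.3089, -0.9511)
edge 6: e_6 = (-1.28, +1.95);  n_6 = (+0.8360, +0.5488)
∠(n_3, n_6) = 105.29°
δ = |180° − 105.29°| = 74.71°
74.71° > 2α = 69.98°  →  invalid

δ = 74.71°, invalid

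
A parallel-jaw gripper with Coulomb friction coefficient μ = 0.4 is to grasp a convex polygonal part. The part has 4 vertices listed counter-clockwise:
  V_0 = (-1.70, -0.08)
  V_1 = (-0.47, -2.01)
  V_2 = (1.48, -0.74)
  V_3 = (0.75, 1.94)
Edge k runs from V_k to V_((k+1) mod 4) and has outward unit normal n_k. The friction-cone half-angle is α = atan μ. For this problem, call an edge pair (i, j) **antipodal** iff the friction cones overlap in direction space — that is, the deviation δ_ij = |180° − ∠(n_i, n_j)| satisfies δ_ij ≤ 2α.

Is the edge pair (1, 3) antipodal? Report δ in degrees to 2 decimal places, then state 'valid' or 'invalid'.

α = atan 0.4 = 21.80°;  2α = 43.60°
edge 1: e_1 = (+1.95, +1.27);  n_1 = (+0.5457, -0.8380)
edge 3: e_3 = (-2.45, -2.02);  n_3 = (-0.6361, +0.7716)
∠(n_1, n_3) = 173.57°
δ = |180° − 173.57°| = 6.43°
6.43° ≤ 2α = 43.60°  →  valid

δ = 6.43°, valid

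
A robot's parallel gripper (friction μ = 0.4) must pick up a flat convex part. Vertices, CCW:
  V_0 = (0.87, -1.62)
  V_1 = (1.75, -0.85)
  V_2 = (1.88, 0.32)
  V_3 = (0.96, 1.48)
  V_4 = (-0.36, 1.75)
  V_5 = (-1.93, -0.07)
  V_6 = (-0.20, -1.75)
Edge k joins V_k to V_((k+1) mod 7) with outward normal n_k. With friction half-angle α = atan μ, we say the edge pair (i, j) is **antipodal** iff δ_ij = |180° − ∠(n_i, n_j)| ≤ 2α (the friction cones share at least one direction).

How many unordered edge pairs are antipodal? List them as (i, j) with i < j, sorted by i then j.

count = 6; pairs: (0,4), (1,4), (2,5), (3,5), (3,6), (4,6)

α = atan 0.4 = 21.80°;  2α = 43.60°
n_0 = (+0.6585, -0.7526)
n_1 = (+0.9939, -0.1104)
n_2 = (+0.7835, +0.6214)
n_3 = (+0.2004, +0.9797)
n_4 = (-0.7572, +0.6532)
n_5 = (-0.6967, -0.7174)
n_6 = (+0.1206, -0.9927)
  (0,1): δ = 137.53°  ·
  (0,2): δ = 92.77°  ·
  (0,3): δ = 52.75°  ·
  (0,4): δ = 8.03°  ✓
  (0,5): δ = 94.65°  ·
  (0,6): δ = 145.74°  ·
  (1,2): δ = 135.24°  ·
  (1,3): δ = 95.22°  ·
  (1,4): δ = 34.44°  ✓
  (1,5): δ = 52.18°  ·
  (1,6): δ = 103.27°  ·
  (2,3): δ = 139.98°  ·
  (2,4): δ = 79.20°  ·
  (2,5): δ = 7.42°  ✓
  (2,6): δ = 58.51°  ·
  (3,4): δ = 119.22°  ·
  (3,5): δ = 32.60°  ✓
  (3,6): δ = 18.49°  ✓
  (4,5): δ = 93.38°  ·
  (4,6): δ = 42.29°  ✓
  (5,6): δ = 128.91°  ·
antipodal pairs: 6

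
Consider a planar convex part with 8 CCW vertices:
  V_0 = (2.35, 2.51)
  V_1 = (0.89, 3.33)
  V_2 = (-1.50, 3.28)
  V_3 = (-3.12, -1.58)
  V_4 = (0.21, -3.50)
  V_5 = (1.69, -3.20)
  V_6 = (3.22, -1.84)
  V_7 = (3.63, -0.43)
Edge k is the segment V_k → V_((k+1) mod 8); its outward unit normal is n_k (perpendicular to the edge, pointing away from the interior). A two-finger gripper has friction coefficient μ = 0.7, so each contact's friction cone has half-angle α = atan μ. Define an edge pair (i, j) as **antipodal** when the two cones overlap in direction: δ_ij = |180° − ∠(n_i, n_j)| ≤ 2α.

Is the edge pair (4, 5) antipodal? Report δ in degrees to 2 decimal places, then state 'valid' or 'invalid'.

δ = 149.83°, invalid

α = atan 0.7 = 34.99°;  2α = 69.98°
edge 4: e_4 = (+1.48, +0.30);  n_4 = (+0.1987, -0.9801)
edge 5: e_5 = (+1.53, +1.36);  n_5 = (+0.6644, -0.7474)
∠(n_4, n_5) = 30.17°
δ = |180° − 30.17°| = 149.83°
149.83° > 2α = 69.98°  →  invalid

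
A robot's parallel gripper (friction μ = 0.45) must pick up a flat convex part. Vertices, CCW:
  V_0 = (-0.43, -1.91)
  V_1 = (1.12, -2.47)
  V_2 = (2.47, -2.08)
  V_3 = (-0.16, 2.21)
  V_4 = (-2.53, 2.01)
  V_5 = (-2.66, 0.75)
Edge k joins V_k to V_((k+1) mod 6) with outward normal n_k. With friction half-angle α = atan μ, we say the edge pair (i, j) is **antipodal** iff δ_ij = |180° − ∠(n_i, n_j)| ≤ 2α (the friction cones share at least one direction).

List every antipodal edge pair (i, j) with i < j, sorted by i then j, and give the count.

count = 5; pairs: (0,2), (0,3), (1,3), (2,4), (2,5)

α = atan 0.45 = 24.23°;  2α = 48.46°
n_0 = (-0.3398, -0.9405)
n_1 = (+0.2775, -0.9607)
n_2 = (+0.8525, +0.5227)
n_3 = (-0.0841, +0.9965)
n_4 = (-0.9947, +0.1026)
n_5 = (-0.7663, -0.6424)
  (0,1): δ = 144.02°  ·
  (0,2): δ = 38.63°  ✓
  (0,3): δ = 24.69°  ✓
  (0,4): δ = 103.97°  ·
  (0,5): δ = 149.84°  ·
  (1,2): δ = 74.60°  ·
  (1,3): δ = 11.29°  ✓
  (1,4): δ = 68.00°  ·
  (1,5): δ = 113.86°  ·
  (2,3): δ = 116.69°  ·
  (2,4): δ = 37.40°  ✓
  (2,5): δ = 8.46°  ✓
  (3,4): δ = 100.71°  ·
  (3,5): δ = 54.85°  ·
  (4,5): δ = 134.13°  ·
antipodal pairs: 5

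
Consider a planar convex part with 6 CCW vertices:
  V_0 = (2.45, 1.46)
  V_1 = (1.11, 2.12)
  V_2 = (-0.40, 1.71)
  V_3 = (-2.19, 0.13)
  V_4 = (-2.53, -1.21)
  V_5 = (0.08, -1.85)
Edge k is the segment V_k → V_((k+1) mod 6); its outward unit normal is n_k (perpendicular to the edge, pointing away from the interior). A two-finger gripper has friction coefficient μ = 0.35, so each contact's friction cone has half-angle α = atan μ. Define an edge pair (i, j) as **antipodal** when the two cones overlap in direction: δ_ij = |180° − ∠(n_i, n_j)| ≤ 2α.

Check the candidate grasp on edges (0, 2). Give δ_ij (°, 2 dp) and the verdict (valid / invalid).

α = atan 0.35 = 19.29°;  2α = 38.58°
edge 0: e_0 = (-1.34, +0.66);  n_0 = (+0.4418, +0.8971)
edge 2: e_2 = (-1.79, -1.58);  n_2 = (-0.6618, +0.7497)
∠(n_0, n_2) = 67.66°
δ = |180° − 67.66°| = 112.34°
112.34° > 2α = 38.58°  →  invalid

δ = 112.34°, invalid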